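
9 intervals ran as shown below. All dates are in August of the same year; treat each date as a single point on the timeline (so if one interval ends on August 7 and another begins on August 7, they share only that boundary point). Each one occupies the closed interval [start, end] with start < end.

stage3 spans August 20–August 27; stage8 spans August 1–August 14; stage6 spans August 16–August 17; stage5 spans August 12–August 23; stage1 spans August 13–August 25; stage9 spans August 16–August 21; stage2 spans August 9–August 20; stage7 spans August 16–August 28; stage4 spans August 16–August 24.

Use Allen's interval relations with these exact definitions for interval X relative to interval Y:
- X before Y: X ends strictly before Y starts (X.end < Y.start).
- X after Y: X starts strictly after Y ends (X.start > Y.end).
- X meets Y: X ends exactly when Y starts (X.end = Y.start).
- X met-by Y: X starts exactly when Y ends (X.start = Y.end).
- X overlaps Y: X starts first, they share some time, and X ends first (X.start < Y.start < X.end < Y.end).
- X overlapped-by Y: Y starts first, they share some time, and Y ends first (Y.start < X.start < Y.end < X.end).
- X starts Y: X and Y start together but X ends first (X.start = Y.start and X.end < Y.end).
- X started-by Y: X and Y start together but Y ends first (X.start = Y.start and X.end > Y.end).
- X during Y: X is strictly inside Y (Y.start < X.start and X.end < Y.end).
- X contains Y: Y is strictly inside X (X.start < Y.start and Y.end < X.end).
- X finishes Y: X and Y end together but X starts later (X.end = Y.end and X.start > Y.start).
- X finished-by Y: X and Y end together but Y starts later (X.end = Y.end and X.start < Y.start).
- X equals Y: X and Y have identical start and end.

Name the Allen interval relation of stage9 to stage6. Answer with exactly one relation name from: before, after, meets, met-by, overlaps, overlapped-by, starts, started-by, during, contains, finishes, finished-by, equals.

started-by

stage9 = [August 16, August 21]; stage6 = [August 16, August 17].
Compare endpoints: stage9.start = stage6.start, stage9.start < stage6.end, stage9.end > stage6.start, stage9.end > stage6.end.
That pattern is 'started-by'.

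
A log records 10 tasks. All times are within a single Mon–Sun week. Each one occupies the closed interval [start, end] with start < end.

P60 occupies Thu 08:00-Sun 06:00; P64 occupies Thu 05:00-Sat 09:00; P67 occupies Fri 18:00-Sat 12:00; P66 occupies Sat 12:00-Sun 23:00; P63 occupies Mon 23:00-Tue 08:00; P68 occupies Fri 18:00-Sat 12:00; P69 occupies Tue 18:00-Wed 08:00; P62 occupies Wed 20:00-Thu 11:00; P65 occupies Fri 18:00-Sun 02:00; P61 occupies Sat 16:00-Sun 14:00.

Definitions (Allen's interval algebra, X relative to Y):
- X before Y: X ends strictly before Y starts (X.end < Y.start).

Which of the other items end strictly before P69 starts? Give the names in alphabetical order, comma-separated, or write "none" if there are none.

P63

Target P69 = [Tue 18:00, Wed 08:00].
P60 [Thu 08:00, Sun 06:00] → after → no.
P61 [Sat 16:00, Sun 14:00] → after → no.
P62 [Wed 20:00, Thu 11:00] → after → no.
P63 [Mon 23:00, Tue 08:00] → before → yes.
P64 [Thu 05:00, Sat 09:00] → after → no.
P65 [Fri 18:00, Sun 02:00] → after → no.
P66 [Sat 12:00, Sun 23:00] → after → no.
P67 [Fri 18:00, Sat 12:00] → after → no.
P68 [Fri 18:00, Sat 12:00] → after → no.
Result: P63.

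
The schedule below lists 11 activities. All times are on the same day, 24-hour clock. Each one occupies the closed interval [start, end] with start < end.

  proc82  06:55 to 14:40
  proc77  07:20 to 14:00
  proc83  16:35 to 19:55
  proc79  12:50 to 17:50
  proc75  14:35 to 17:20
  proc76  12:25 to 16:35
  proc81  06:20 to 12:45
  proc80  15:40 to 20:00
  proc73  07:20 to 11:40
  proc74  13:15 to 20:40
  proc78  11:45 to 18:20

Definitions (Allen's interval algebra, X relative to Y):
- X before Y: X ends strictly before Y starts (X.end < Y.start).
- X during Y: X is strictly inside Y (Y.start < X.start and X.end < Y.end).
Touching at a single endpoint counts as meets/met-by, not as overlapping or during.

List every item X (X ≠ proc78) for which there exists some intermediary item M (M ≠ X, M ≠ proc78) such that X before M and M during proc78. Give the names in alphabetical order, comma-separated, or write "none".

proc73, proc77, proc81

Target proc78 = [11:45, 18:20].
Intermediaries M with M during proc78: proc75, proc76, proc79.
Via proc75 — items with X before proc75: proc73, proc77, proc81.
Via proc76 — items with X before proc76: proc73.
Via proc79 — items with X before proc79: proc73, proc81.
Union: proc73, proc77, proc81.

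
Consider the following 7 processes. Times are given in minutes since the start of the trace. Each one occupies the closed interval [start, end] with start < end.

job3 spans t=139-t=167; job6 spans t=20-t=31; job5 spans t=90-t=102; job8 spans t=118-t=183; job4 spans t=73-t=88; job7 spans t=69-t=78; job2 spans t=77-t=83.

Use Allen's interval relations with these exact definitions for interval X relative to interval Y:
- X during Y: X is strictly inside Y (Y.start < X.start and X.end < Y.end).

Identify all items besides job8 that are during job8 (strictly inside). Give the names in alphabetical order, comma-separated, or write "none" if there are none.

Target job8 = [t=118, t=183].
job2 [t=77, t=83] → before → no.
job3 [t=139, t=167] → during → yes.
job4 [t=73, t=88] → before → no.
job5 [t=90, t=102] → before → no.
job6 [t=20, t=31] → before → no.
job7 [t=69, t=78] → before → no.
Result: job3.

job3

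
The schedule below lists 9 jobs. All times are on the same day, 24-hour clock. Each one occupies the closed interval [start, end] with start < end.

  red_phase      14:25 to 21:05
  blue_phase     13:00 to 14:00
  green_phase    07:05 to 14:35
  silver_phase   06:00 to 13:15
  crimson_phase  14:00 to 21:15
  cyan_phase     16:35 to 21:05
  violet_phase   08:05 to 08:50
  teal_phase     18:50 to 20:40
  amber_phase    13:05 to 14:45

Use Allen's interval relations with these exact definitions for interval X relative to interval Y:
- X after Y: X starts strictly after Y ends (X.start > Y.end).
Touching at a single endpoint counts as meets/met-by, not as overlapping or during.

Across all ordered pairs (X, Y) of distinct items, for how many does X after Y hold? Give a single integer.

Checking all 72 ordered pairs for relation 'after'; matching pairs in alphabetical order:
(amber_phase, violet_phase): amber_phase after violet_phase ✓
(blue_phase, violet_phase): blue_phase after violet_phase ✓
(crimson_phase, silver_phase): crimson_phase after silver_phase ✓
(crimson_phase, violet_phase): crimson_phase after violet_phase ✓
(cyan_phase, amber_phase): cyan_phase after amber_phase ✓
(cyan_phase, blue_phase): cyan_phase after blue_phase ✓
(cyan_phase, green_phase): cyan_phase after green_phase ✓
(cyan_phase, silver_phase): cyan_phase after silver_phase ✓
(cyan_phase, violet_phase): cyan_phase after violet_phase ✓
(red_phase, blue_phase): red_phase after blue_phase ✓
(red_phase, silver_phase): red_phase after silver_phase ✓
(red_phase, violet_phase): red_phase after violet_phase ✓
(teal_phase, amber_phase): teal_phase after amber_phase ✓
(teal_phase, blue_phase): teal_phase after blue_phase ✓
(teal_phase, green_phase): teal_phase after green_phase ✓
(teal_phase, silver_phase): teal_phase after silver_phase ✓
(teal_phase, violet_phase): teal_phase after violet_phase ✓
Count: 17.

17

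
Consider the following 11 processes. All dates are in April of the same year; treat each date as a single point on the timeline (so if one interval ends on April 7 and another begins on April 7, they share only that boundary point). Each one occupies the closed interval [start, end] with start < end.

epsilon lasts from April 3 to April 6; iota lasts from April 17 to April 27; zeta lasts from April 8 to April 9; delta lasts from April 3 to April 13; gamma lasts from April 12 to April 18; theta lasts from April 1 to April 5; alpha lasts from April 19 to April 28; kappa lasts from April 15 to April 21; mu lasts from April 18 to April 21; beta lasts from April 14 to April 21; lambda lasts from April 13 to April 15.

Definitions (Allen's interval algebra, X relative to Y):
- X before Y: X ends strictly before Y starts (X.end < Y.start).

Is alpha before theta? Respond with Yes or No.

alpha = [April 19, April 28], theta = [April 1, April 5].
Actual relation of alpha to theta: after.
Asked whether 'before' holds → No.

No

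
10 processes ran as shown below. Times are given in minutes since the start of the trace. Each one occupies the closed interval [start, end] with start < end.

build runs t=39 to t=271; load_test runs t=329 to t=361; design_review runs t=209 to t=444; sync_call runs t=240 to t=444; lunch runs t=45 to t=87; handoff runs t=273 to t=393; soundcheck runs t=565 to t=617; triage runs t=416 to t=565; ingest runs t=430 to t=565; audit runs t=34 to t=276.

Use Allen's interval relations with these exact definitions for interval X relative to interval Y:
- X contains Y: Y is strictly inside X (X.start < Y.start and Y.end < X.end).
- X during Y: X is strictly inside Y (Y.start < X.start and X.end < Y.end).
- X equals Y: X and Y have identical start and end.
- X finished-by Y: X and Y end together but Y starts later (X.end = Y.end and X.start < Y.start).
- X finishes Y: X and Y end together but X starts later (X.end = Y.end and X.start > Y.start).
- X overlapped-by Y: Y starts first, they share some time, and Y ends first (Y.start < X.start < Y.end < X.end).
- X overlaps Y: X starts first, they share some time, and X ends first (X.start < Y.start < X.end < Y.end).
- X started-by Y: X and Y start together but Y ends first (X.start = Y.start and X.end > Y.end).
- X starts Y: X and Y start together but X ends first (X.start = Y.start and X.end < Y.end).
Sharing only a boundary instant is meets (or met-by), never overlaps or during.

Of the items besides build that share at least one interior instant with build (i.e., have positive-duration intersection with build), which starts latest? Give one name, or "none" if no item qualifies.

Target build = [t=39, t=271].
audit [t=34, t=276] → contains → candidate.
design_review [t=209, t=444] → overlapped-by → candidate.
handoff [t=273, t=393] → after → excluded.
ingest [t=430, t=565] → after → excluded.
load_test [t=329, t=361] → after → excluded.
lunch [t=45, t=87] → during → candidate.
soundcheck [t=565, t=617] → after → excluded.
sync_call [t=240, t=444] → overlapped-by → candidate.
triage [t=416, t=565] → after → excluded.
Among candidates, latest start is t=240 → sync_call.

sync_call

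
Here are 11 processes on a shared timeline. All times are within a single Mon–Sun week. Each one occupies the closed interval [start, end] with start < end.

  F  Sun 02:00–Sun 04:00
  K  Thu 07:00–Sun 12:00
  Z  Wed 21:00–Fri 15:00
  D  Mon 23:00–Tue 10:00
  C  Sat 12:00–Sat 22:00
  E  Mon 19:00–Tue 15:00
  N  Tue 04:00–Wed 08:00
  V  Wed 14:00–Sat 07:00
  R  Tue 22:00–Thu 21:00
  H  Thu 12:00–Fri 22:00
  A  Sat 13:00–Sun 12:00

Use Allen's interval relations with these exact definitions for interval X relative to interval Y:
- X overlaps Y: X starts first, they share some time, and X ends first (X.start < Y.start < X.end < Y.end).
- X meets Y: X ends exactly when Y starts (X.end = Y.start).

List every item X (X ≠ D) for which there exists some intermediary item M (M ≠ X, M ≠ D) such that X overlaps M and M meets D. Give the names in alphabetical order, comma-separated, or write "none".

Target D = [Mon 23:00, Tue 10:00].
Intermediaries M with M meets D: none.
Union: none.

none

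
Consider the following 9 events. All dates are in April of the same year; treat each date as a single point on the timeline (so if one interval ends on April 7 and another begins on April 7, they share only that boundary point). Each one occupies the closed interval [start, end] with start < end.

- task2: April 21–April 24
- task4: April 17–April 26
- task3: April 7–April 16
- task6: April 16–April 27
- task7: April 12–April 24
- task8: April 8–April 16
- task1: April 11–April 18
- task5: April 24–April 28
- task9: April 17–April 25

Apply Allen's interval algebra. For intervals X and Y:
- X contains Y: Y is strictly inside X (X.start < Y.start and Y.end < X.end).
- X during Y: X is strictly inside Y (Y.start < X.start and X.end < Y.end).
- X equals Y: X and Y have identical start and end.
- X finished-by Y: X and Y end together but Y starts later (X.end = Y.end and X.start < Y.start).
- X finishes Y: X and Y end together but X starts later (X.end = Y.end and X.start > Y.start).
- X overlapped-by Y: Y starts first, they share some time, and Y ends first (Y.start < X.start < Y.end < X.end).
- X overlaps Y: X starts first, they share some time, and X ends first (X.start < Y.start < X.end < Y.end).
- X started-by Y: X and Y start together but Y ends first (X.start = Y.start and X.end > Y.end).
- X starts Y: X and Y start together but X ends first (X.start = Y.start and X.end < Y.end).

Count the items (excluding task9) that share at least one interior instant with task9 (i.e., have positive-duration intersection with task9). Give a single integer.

Target task9 = [April 17, April 25].
task1 [April 11, April 18] → overlaps → counts.
task2 [April 21, April 24] → during → counts.
task3 [April 7, April 16] → before → no.
task4 [April 17, April 26] → started-by → counts.
task5 [April 24, April 28] → overlapped-by → counts.
task6 [April 16, April 27] → contains → counts.
task7 [April 12, April 24] → overlaps → counts.
task8 [April 8, April 16] → before → no.
Total: 6.

6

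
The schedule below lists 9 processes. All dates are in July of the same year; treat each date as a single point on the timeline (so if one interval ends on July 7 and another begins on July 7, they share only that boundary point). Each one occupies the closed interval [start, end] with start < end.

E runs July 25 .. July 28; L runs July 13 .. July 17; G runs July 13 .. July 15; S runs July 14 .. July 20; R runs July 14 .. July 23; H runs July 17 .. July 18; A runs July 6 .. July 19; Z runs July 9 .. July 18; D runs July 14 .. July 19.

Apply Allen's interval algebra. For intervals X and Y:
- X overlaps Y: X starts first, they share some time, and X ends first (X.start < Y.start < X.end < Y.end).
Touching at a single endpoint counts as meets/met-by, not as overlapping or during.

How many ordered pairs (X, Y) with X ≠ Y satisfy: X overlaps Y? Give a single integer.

11

Checking all 72 ordered pairs for relation 'overlaps'; matching pairs in alphabetical order:
(A, R): A overlaps R ✓
(A, S): A overlaps S ✓
(G, D): G overlaps D ✓
(G, R): G overlaps R ✓
(G, S): G overlaps S ✓
(L, D): L overlaps D ✓
(L, R): L overlaps R ✓
(L, S): L overlaps S ✓
(Z, D): Z overlaps D ✓
(Z, R): Z overlaps R ✓
(Z, S): Z overlaps S ✓
Count: 11.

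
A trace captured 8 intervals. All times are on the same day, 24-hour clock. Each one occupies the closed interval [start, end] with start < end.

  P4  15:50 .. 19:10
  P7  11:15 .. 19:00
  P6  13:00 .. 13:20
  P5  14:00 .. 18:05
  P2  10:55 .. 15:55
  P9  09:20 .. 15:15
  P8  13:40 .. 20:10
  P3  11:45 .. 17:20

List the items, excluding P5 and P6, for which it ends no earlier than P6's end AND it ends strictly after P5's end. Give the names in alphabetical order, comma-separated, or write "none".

P4, P7, P8

Conditions: its end is no earlier than P6's end (X.end >= 13:20) AND its end is strictly after P5's end (X.end > 18:05).
P2: end 15:55 >= 13:20? ✓; end 15:55 > 18:05? ✗ → no.
P3: end 17:20 >= 13:20? ✓; end 17:20 > 18:05? ✗ → no.
P4: end 19:10 >= 13:20? ✓; end 19:10 > 18:05? ✓ → yes.
P7: end 19:00 >= 13:20? ✓; end 19:00 > 18:05? ✓ → yes.
P8: end 20:10 >= 13:20? ✓; end 20:10 > 18:05? ✓ → yes.
P9: end 15:15 >= 13:20? ✓; end 15:15 > 18:05? ✗ → no.
Result: P4, P7, P8.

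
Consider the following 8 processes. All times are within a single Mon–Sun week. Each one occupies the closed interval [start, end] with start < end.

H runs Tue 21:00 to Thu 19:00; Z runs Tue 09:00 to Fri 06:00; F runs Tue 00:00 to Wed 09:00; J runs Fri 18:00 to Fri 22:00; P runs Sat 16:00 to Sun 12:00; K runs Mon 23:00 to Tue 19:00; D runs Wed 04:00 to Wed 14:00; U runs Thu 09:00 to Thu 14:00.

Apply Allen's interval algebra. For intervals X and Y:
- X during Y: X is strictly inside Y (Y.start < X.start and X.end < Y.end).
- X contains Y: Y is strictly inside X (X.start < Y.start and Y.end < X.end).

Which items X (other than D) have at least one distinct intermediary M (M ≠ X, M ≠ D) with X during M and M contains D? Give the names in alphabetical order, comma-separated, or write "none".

Target D = [Wed 04:00, Wed 14:00].
Intermediaries M with M contains D: H, Z.
Via H — items with X during H: U.
Via Z — items with X during Z: H, U.
Union: H, U.

H, U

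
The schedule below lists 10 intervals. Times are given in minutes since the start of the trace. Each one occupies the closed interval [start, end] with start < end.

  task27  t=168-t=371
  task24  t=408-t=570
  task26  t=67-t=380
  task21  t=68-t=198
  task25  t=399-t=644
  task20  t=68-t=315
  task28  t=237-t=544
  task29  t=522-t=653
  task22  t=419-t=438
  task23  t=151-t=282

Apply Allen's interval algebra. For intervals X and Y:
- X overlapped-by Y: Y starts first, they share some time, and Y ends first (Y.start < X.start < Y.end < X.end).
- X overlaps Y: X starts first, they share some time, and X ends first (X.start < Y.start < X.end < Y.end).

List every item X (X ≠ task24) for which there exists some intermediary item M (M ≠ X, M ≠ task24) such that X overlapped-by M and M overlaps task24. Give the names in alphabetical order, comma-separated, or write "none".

task25, task29

Target task24 = [t=408, t=570].
Intermediaries M with M overlaps task24: task28.
Via task28 — items with X overlapped-by task28: task25, task29.
Union: task25, task29.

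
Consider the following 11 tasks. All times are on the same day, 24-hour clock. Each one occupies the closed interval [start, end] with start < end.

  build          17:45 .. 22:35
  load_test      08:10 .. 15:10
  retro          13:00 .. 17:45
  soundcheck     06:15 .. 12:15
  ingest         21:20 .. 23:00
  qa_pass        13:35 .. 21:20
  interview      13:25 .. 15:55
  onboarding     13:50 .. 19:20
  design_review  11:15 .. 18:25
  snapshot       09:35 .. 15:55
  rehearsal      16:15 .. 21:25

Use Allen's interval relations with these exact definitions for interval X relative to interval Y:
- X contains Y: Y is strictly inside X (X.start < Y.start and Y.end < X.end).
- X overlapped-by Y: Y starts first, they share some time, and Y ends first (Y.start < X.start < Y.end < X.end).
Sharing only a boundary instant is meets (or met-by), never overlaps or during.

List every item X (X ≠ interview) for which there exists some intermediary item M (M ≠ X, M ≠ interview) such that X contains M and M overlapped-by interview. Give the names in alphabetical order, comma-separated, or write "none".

qa_pass

Target interview = [13:25, 15:55].
Intermediaries M with M overlapped-by interview: onboarding, qa_pass.
Via onboarding — items with X contains onboarding: qa_pass.
Via qa_pass — items with X contains qa_pass: none.
Union: qa_pass.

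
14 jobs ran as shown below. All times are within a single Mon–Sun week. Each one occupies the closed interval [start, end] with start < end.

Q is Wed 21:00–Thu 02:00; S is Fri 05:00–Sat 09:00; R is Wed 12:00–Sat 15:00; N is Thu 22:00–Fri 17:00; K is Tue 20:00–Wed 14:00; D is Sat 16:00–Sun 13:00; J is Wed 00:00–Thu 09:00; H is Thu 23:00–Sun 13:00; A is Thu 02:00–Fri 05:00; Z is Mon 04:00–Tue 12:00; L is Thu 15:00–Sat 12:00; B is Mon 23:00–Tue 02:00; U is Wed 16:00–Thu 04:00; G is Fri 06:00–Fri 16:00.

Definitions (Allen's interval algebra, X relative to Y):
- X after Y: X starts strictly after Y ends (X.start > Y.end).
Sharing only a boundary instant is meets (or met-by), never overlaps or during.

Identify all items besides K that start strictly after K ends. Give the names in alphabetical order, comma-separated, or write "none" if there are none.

A, D, G, H, L, N, Q, S, U

Target K = [Tue 20:00, Wed 14:00].
A [Thu 02:00, Fri 05:00] → after → yes.
B [Mon 23:00, Tue 02:00] → before → no.
D [Sat 16:00, Sun 13:00] → after → yes.
G [Fri 06:00, Fri 16:00] → after → yes.
H [Thu 23:00, Sun 13:00] → after → yes.
J [Wed 00:00, Thu 09:00] → overlapped-by → no.
L [Thu 15:00, Sat 12:00] → after → yes.
N [Thu 22:00, Fri 17:00] → after → yes.
Q [Wed 21:00, Thu 02:00] → after → yes.
R [Wed 12:00, Sat 15:00] → overlapped-by → no.
S [Fri 05:00, Sat 09:00] → after → yes.
U [Wed 16:00, Thu 04:00] → after → yes.
Z [Mon 04:00, Tue 12:00] → before → no.
Result: A, D, G, H, L, N, Q, S, U.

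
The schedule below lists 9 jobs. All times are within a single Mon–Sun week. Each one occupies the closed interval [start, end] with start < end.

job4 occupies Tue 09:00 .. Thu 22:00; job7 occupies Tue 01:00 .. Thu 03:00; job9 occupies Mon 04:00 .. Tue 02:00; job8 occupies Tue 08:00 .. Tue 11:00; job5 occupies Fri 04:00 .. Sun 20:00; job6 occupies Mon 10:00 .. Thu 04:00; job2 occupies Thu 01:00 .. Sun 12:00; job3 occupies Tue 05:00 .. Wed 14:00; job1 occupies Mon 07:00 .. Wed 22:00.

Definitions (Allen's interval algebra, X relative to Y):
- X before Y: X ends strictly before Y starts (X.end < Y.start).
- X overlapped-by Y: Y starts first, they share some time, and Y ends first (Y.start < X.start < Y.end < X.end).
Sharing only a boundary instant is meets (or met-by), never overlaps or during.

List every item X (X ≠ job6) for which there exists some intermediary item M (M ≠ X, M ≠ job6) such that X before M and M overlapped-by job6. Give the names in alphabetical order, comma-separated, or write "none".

Target job6 = [Mon 10:00, Thu 04:00].
Intermediaries M with M overlapped-by job6: job2, job4.
Via job2 — items with X before job2: job1, job3, job8, job9.
Via job4 — items with X before job4: job9.
Union: job1, job3, job8, job9.

job1, job3, job8, job9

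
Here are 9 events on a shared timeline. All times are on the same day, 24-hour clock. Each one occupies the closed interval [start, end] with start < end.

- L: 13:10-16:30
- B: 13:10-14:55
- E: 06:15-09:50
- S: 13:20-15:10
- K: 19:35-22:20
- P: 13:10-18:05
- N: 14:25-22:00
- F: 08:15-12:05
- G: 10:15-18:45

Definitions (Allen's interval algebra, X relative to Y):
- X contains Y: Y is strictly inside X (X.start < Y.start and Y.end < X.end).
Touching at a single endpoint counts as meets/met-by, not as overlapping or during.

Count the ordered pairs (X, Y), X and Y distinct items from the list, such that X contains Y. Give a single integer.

Checking all 72 ordered pairs for relation 'contains'; matching pairs in alphabetical order:
(G, B): G contains B ✓
(G, L): G contains L ✓
(G, P): G contains P ✓
(G, S): G contains S ✓
(L, S): L contains S ✓
(P, S): P contains S ✓
Count: 6.

6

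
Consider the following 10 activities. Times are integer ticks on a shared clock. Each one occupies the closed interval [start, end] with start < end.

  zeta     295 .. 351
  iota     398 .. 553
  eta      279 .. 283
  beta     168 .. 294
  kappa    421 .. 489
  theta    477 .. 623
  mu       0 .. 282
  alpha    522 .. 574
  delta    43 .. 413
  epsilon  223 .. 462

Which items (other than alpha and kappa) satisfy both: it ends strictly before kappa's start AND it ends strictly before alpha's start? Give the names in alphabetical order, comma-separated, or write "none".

Conditions: its end is strictly before kappa's start (X.end < 421) AND its end is strictly before alpha's start (X.end < 522).
beta: end 294 < 421? ✓; end 294 < 522? ✓ → yes.
delta: end 413 < 421? ✓; end 413 < 522? ✓ → yes.
epsilon: end 462 < 421? ✗; end 462 < 522? ✓ → no.
eta: end 283 < 421? ✓; end 283 < 522? ✓ → yes.
iota: end 553 < 421? ✗; end 553 < 522? ✗ → no.
mu: end 282 < 421? ✓; end 282 < 522? ✓ → yes.
theta: end 623 < 421? ✗; end 623 < 522? ✗ → no.
zeta: end 351 < 421? ✓; end 351 < 522? ✓ → yes.
Result: beta, delta, eta, mu, zeta.

beta, delta, eta, mu, zeta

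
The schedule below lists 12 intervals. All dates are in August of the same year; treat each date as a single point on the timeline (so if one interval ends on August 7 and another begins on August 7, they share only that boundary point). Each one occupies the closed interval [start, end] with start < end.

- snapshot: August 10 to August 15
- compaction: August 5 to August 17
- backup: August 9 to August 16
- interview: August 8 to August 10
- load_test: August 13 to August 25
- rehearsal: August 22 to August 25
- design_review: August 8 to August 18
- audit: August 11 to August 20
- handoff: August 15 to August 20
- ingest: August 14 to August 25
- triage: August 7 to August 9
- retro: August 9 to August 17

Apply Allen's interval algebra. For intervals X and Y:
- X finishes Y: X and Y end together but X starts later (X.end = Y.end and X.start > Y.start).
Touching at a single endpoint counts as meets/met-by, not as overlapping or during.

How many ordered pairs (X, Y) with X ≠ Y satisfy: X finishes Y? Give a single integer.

Checking all 132 ordered pairs for relation 'finishes'; matching pairs in alphabetical order:
(handoff, audit): handoff finishes audit ✓
(ingest, load_test): ingest finishes load_test ✓
(rehearsal, ingest): rehearsal finishes ingest ✓
(rehearsal, load_test): rehearsal finishes load_test ✓
(retro, compaction): retro finishes compaction ✓
Count: 5.

5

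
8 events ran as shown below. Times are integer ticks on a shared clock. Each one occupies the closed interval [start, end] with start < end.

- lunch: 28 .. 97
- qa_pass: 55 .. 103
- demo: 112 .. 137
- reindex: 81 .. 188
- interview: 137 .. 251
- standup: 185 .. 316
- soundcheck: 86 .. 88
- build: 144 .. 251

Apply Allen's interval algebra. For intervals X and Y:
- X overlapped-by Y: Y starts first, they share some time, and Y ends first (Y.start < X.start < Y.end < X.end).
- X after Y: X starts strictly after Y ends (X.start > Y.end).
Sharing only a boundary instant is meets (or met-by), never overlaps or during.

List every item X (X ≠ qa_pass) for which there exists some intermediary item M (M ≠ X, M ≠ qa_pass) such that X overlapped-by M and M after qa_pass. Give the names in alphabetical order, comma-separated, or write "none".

standup

Target qa_pass = [55, 103].
Intermediaries M with M after qa_pass: build, demo, interview, standup.
Via build — items with X overlapped-by build: standup.
Via demo — items with X overlapped-by demo: none.
Via interview — items with X overlapped-by interview: standup.
Via standup — items with X overlapped-by standup: none.
Union: standup.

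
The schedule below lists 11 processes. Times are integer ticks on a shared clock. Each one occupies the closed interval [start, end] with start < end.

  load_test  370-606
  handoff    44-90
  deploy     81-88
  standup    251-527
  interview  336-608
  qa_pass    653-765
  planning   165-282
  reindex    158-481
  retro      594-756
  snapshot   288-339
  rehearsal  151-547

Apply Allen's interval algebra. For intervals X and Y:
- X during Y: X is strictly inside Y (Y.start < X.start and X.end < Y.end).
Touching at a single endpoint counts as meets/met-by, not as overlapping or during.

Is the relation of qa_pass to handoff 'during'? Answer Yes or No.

qa_pass = [653, 765], handoff = [44, 90].
Actual relation of qa_pass to handoff: after.
Asked whether 'during' holds → No.

No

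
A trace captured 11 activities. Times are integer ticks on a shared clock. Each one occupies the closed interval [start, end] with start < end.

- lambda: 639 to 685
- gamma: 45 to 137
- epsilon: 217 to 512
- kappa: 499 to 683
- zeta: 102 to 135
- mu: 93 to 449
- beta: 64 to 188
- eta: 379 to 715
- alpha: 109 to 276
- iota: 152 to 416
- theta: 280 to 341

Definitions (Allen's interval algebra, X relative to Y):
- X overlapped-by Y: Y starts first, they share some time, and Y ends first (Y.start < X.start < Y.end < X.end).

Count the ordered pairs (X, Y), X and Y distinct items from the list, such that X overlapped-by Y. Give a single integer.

16

Checking all 110 ordered pairs for relation 'overlapped-by'; matching pairs in alphabetical order:
(alpha, beta): alpha overlapped-by beta ✓
(alpha, gamma): alpha overlapped-by gamma ✓
(alpha, zeta): alpha overlapped-by zeta ✓
(beta, gamma): beta overlapped-by gamma ✓
(epsilon, alpha): epsilon overlapped-by alpha ✓
(epsilon, iota): epsilon overlapped-by iota ✓
(epsilon, mu): epsilon overlapped-by mu ✓
(eta, epsilon): eta overlapped-by epsilon ✓
(eta, iota): eta overlapped-by iota ✓
(eta, mu): eta overlapped-by mu ✓
(iota, alpha): iota overlapped-by alpha ✓
(iota, beta): iota overlapped-by beta ✓
(kappa, epsilon): kappa overlapped-by epsilon ✓
(lambda, kappa): lambda overlapped-by kappa ✓
(mu, beta): mu overlapped-by beta ✓
(mu, gamma): mu overlapped-by gamma ✓
Count: 16.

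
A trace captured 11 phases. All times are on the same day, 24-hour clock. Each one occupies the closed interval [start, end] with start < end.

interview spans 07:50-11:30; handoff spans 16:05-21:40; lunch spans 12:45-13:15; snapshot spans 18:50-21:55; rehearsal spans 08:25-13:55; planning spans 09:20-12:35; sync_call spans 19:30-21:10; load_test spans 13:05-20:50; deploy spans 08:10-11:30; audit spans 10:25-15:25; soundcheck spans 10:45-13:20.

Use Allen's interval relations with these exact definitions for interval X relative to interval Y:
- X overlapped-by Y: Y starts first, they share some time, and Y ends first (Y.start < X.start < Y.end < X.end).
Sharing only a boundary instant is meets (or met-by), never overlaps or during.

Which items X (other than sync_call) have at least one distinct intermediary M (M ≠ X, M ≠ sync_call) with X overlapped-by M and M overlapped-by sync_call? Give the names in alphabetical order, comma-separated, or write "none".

none

Target sync_call = [19:30, 21:10].
Intermediaries M with M overlapped-by sync_call: none.
Union: none.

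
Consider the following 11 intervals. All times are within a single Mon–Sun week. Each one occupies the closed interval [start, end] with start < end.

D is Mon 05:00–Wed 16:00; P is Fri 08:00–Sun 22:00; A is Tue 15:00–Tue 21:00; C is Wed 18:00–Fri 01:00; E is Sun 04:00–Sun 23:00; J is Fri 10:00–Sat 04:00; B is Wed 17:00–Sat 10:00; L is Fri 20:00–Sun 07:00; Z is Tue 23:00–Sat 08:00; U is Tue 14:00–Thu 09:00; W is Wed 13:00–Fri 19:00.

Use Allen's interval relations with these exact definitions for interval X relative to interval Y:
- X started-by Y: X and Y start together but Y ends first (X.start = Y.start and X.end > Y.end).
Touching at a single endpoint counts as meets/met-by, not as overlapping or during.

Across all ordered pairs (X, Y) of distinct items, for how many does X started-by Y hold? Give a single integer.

0

Checking all 110 ordered pairs for relation 'started-by'; matching pairs in alphabetical order:
No pair satisfies it.
Count: 0.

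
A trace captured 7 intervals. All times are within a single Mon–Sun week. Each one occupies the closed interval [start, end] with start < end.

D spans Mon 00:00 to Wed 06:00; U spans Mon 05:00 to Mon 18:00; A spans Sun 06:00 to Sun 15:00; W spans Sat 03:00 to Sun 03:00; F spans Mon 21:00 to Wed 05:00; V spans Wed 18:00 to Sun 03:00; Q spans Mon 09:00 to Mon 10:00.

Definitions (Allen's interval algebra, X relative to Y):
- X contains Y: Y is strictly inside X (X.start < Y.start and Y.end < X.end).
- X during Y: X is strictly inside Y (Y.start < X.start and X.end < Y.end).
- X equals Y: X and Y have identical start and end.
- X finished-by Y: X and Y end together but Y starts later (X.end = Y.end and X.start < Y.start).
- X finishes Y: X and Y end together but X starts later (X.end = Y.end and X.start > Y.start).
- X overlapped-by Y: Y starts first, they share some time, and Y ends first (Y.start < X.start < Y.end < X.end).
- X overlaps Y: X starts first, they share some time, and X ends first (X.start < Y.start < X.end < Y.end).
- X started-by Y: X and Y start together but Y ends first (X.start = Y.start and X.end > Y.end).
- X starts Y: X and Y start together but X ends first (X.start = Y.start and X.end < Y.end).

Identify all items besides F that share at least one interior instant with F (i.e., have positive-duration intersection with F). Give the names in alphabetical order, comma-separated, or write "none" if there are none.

D

Target F = [Mon 21:00, Wed 05:00].
A [Sun 06:00, Sun 15:00] → after → no.
D [Mon 00:00, Wed 06:00] → contains → yes.
Q [Mon 09:00, Mon 10:00] → before → no.
U [Mon 05:00, Mon 18:00] → before → no.
V [Wed 18:00, Sun 03:00] → after → no.
W [Sat 03:00, Sun 03:00] → after → no.
Result: D.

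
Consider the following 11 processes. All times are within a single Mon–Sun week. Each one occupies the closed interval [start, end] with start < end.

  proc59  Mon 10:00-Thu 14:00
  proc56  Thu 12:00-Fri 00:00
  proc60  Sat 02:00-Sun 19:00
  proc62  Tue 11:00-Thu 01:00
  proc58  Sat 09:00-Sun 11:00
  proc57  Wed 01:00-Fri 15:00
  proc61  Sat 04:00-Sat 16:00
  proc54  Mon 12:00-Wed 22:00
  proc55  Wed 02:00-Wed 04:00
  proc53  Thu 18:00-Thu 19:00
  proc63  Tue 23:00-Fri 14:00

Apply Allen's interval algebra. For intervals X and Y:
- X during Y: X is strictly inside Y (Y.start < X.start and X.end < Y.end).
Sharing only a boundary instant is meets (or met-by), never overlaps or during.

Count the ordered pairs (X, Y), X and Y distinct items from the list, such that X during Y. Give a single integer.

14

Checking all 110 ordered pairs for relation 'during'; matching pairs in alphabetical order:
(proc53, proc56): proc53 during proc56 ✓
(proc53, proc57): proc53 during proc57 ✓
(proc53, proc63): proc53 during proc63 ✓
(proc54, proc59): proc54 during proc59 ✓
(proc55, proc54): proc55 during proc54 ✓
(proc55, proc57): proc55 during proc57 ✓
(proc55, proc59): proc55 during proc59 ✓
(proc55, proc62): proc55 during proc62 ✓
(proc55, proc63): proc55 during proc63 ✓
(proc56, proc57): proc56 during proc57 ✓
(proc56, proc63): proc56 during proc63 ✓
(proc58, proc60): proc58 during proc60 ✓
(proc61, proc60): proc61 during proc60 ✓
(proc62, proc59): proc62 during proc59 ✓
Count: 14.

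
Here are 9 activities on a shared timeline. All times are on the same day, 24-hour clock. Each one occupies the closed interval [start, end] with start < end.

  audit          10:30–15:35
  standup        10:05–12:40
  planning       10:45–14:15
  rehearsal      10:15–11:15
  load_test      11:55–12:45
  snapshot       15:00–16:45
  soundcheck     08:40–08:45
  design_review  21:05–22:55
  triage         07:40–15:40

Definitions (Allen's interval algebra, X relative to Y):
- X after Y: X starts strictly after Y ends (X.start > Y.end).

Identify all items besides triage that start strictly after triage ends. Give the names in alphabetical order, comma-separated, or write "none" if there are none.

design_review

Target triage = [07:40, 15:40].
audit [10:30, 15:35] → during → no.
design_review [21:05, 22:55] → after → yes.
load_test [11:55, 12:45] → during → no.
planning [10:45, 14:15] → during → no.
rehearsal [10:15, 11:15] → during → no.
snapshot [15:00, 16:45] → overlapped-by → no.
soundcheck [08:40, 08:45] → during → no.
standup [10:05, 12:40] → during → no.
Result: design_review.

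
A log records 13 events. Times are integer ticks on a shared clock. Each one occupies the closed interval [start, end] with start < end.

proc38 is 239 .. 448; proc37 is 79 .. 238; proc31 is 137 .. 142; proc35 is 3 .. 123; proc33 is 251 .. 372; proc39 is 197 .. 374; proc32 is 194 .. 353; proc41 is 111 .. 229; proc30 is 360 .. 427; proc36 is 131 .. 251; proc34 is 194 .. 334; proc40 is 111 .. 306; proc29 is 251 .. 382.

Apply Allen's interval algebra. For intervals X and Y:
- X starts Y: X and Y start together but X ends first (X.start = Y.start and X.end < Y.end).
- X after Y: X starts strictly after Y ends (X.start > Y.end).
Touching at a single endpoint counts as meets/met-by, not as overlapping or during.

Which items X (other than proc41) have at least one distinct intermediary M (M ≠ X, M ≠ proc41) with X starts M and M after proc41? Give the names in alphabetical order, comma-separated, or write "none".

Target proc41 = [111, 229].
Intermediaries M with M after proc41: proc29, proc30, proc33, proc38.
Via proc29 — items with X starts proc29: proc33.
Via proc30 — items with X starts proc30: none.
Via proc33 — items with X starts proc33: none.
Via proc38 — items with X starts proc38: none.
Union: proc33.

proc33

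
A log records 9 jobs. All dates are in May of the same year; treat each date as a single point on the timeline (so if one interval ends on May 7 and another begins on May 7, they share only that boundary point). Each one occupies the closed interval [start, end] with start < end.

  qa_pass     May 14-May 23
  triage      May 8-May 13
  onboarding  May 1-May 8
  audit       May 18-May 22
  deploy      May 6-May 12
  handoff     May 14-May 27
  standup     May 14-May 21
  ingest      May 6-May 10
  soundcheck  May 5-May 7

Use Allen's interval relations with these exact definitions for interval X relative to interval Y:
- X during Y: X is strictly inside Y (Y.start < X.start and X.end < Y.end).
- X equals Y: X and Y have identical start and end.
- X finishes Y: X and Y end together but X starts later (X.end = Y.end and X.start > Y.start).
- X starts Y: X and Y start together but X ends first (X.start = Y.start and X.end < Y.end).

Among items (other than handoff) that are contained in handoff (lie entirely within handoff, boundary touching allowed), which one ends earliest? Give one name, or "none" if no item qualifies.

Target handoff = [May 14, May 27].
audit [May 18, May 22] → during → candidate.
deploy [May 6, May 12] → before → excluded.
ingest [May 6, May 10] → before → excluded.
onboarding [May 1, May 8] → before → excluded.
qa_pass [May 14, May 23] → starts → candidate.
soundcheck [May 5, May 7] → before → excluded.
standup [May 14, May 21] → starts → candidate.
triage [May 8, May 13] → before → excluded.
Among candidates, earliest end is May 21 → standup.

standup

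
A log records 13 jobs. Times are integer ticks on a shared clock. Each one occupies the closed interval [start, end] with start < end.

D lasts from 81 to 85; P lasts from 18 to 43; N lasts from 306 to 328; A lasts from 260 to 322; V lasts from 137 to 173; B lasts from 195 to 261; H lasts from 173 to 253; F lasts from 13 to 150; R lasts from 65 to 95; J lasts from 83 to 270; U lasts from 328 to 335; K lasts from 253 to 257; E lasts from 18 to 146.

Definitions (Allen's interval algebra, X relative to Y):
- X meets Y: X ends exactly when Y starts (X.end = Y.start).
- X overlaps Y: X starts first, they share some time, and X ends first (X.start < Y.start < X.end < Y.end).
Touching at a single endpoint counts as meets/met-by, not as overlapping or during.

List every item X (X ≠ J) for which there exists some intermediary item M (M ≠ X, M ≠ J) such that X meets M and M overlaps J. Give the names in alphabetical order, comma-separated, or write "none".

Target J = [83, 270].
Intermediaries M with M overlaps J: D, E, F, R.
Via D — items with X meets D: none.
Via E — items with X meets E: none.
Via F — items with X meets F: none.
Via R — items with X meets R: none.
Union: none.

none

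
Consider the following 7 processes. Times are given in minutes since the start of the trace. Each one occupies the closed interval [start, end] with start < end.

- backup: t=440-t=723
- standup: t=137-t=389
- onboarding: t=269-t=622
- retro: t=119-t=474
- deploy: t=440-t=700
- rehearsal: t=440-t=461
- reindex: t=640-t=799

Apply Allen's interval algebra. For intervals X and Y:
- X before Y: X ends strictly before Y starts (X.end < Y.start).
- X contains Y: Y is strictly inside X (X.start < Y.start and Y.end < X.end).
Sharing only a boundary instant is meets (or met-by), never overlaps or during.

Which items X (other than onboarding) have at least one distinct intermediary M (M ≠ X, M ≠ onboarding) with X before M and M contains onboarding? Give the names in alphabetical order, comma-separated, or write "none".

Target onboarding = [t=269, t=622].
Intermediaries M with M contains onboarding: none.
Union: none.

none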